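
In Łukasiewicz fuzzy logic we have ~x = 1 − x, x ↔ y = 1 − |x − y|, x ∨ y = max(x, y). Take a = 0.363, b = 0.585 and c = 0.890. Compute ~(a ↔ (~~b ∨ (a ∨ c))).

~b = 1 − 0.585 = 0.415
~~b = 1 − 0.415 = 0.585
a ∨ c = max(0.363, 0.890) = 0.890
~~b ∨ (a ∨ c) = max(0.585, 0.890) = 0.890
a ↔ (~~b ∨ (a ∨ c)) = 1 − |0.363 − 0.890| = 1 − 0.527 = 0.473
~(a ↔ (~~b ∨ (a ∨ c))) = 1 − 0.473 = 0.527

0.527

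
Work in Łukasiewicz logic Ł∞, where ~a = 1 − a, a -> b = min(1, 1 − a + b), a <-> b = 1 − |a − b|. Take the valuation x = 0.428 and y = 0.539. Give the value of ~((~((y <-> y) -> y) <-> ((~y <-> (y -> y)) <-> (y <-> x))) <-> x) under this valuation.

y <-> y = 1 − |0.539 − 0.539| = 1 − 0.000 = 1.000
(y <-> y) -> y = min(1, 1 − 1.000 + 0.539) = min(1, 0.539) = 0.539
~((y <-> y) -> y) = 1 − 0.539 = 0.461
~y = 1 − 0.539 = 0.461
y -> y = min(1, 1 − 0.539 + 0.539) = min(1, 1.000) = 1.000
~y <-> (y -> y) = 1 − |0.461 − 1.000| = 1 − 0.539 = 0.461
y <-> x = 1 − |0.539 − 0.428| = 1 − 0.111 = 0.889
(~y <-> (y -> y)) <-> (y <-> x) = 1 − |0.461 − 0.889| = 1 − 0.428 = 0.572
~((y <-> y) -> y) <-> ((~y <-> (y -> y)) <-> (y <-> x)) = 1 − |0.461 − 0.572| = 1 − 0.111 = 0.889
(~((y <-> y) -> y) <-> ((~y <-> (y -> y)) <-> (y <-> x))) <-> x = 1 − |0.889 − 0.428| = 1 − 0.461 = 0.539
~((~((y <-> y) -> y) <-> ((~y <-> (y -> y)) <-> (y <-> x))) <-> x) = 1 − 0.539 = 0.461

0.461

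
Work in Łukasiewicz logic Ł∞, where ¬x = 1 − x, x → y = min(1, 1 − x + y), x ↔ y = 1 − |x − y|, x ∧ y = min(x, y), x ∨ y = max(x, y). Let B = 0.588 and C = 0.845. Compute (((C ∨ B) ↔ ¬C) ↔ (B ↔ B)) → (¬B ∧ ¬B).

C ∨ B = max(0.845, 0.588) = 0.845
¬C = 1 − 0.845 = 0.155
(C ∨ B) ↔ ¬C = 1 − |0.845 − 0.155| = 1 − 0.690 = 0.310
B ↔ B = 1 − |0.588 − 0.588| = 1 − 0.000 = 1.000
((C ∨ B) ↔ ¬C) ↔ (B ↔ B) = 1 − |0.310 − 1.000| = 1 − 0.690 = 0.310
¬B = 1 − 0.588 = 0.412
¬B ∧ ¬B = min(0.412, 0.412) = 0.412
(((C ∨ B) ↔ ¬C) ↔ (B ↔ B)) → (¬B ∧ ¬B) = min(1, 1 − 0.310 + 0.412) = min(1, 1.102) = 1.000

1.000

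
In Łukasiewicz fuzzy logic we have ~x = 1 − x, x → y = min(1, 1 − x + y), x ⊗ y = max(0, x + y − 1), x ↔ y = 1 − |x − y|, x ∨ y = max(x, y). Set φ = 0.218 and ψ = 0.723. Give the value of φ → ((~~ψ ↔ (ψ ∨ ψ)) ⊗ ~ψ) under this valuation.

1.000

~ψ = 1 − 0.723 = 0.277
~~ψ = 1 − 0.277 = 0.723
ψ ∨ ψ = max(0.723, 0.723) = 0.723
~~ψ ↔ (ψ ∨ ψ) = 1 − |0.723 − 0.723| = 1 − 0.000 = 1.000
(~~ψ ↔ (ψ ∨ ψ)) ⊗ ~ψ = max(0, 1.000 + 0.277 − 1) = max(0, 0.277) = 0.277
φ → ((~~ψ ↔ (ψ ∨ ψ)) ⊗ ~ψ) = min(1, 1 − 0.218 + 0.277) = min(1, 1.059) = 1.000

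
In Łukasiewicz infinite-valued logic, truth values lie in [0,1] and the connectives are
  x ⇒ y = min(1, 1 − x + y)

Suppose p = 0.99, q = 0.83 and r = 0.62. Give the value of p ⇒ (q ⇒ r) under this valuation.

q ⇒ r = min(1, 1 − 0.83 + 0.62) = min(1, 0.79) = 0.79
p ⇒ (q ⇒ r) = min(1, 1 − 0.99 + 0.79) = min(1, 0.80) = 0.80

0.80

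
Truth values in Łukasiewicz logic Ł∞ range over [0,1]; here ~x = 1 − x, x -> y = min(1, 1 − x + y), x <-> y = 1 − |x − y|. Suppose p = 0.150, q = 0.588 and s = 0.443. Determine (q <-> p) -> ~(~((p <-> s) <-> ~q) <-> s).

q <-> p = 1 − |0.588 − 0.150| = 1 − 0.438 = 0.562
p <-> s = 1 − |0.150 − 0.443| = 1 − 0.293 = 0.707
~q = 1 − 0.588 = 0.412
(p <-> s) <-> ~q = 1 − |0.707 − 0.412| = 1 − 0.295 = 0.705
~((p <-> s) <-> ~q) = 1 − 0.705 = 0.295
~((p <-> s) <-> ~q) <-> s = 1 − |0.295 − 0.443| = 1 − 0.148 = 0.852
~(~((p <-> s) <-> ~q) <-> s) = 1 − 0.852 = 0.148
(q <-> p) -> ~(~((p <-> s) <-> ~q) <-> s) = min(1, 1 − 0.562 + 0.148) = min(1, 0.586) = 0.586

0.586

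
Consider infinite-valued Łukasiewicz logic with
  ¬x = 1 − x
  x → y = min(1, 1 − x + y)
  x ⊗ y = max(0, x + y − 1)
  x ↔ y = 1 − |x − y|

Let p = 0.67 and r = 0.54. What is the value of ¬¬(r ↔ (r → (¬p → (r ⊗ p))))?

0.54

¬p = 1 − 0.67 = 0.33
r ⊗ p = max(0, 0.54 + 0.67 − 1) = max(0, 0.21) = 0.21
¬p → (r ⊗ p) = min(1, 1 − 0.33 + 0.21) = min(1, 0.88) = 0.88
r → (¬p → (r ⊗ p)) = min(1, 1 − 0.54 + 0.88) = min(1, 1.34) = 1.00
r ↔ (r → (¬p → (r ⊗ p))) = 1 − |0.54 − 1.00| = 1 − 0.46 = 0.54
¬(r ↔ (r → (¬p → (r ⊗ p)))) = 1 − 0.54 = 0.46
¬¬(r ↔ (r → (¬p → (r ⊗ p)))) = 1 − 0.46 = 0.54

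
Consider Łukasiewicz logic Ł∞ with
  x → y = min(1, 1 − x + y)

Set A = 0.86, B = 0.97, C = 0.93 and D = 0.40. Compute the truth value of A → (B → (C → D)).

C → D = min(1, 1 − 0.93 + 0.40) = min(1, 0.47) = 0.47
B → (C → D) = min(1, 1 − 0.97 + 0.47) = min(1, 0.50) = 0.50
A → (B → (C → D)) = min(1, 1 − 0.86 + 0.50) = min(1, 0.64) = 0.64

0.64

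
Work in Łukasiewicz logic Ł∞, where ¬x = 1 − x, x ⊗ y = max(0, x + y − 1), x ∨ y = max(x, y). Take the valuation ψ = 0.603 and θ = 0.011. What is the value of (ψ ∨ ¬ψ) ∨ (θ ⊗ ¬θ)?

¬ψ = 1 − 0.603 = 0.397
ψ ∨ ¬ψ = max(0.603, 0.397) = 0.603
¬θ = 1 − 0.011 = 0.989
θ ⊗ ¬θ = max(0, 0.011 + 0.989 − 1) = max(0, 0.000) = 0.000
(ψ ∨ ¬ψ) ∨ (θ ⊗ ¬θ) = max(0.603, 0.000) = 0.603

0.603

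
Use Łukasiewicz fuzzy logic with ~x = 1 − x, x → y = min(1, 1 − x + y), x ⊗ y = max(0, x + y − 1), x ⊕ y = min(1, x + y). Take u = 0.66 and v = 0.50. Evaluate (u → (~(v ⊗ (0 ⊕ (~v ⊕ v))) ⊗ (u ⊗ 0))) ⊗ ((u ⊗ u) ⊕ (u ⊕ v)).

~v = 1 − 0.50 = 0.50
~v ⊕ v = min(1, 0.50 + 0.50) = min(1, 1.00) = 1.00
0 ⊕ (~v ⊕ v) = min(1, 0.00 + 1.00) = min(1, 1.00) = 1.00
v ⊗ (0 ⊕ (~v ⊕ v)) = max(0, 0.50 + 1.00 − 1) = max(0, 0.50) = 0.50
~(v ⊗ (0 ⊕ (~v ⊕ v))) = 1 − 0.50 = 0.50
u ⊗ 0 = max(0, 0.66 + 0.00 − 1) = max(0, -0.34) = 0.00
~(v ⊗ (0 ⊕ (~v ⊕ v))) ⊗ (u ⊗ 0) = max(0, 0.50 + 0.00 − 1) = max(0, -0.50) = 0.00
u → (~(v ⊗ (0 ⊕ (~v ⊕ v))) ⊗ (u ⊗ 0)) = min(1, 1 − 0.66 + 0.00) = min(1, 0.34) = 0.34
u ⊗ u = max(0, 0.66 + 0.66 − 1) = max(0, 0.32) = 0.32
u ⊕ v = min(1, 0.66 + 0.50) = min(1, 1.16) = 1.00
(u ⊗ u) ⊕ (u ⊕ v) = min(1, 0.32 + 1.00) = min(1, 1.32) = 1.00
(u → (~(v ⊗ (0 ⊕ (~v ⊕ v))) ⊗ (u ⊗ 0))) ⊗ ((u ⊗ u) ⊕ (u ⊕ v)) = max(0, 0.34 + 1.00 − 1) = max(0, 0.34) = 0.34

0.34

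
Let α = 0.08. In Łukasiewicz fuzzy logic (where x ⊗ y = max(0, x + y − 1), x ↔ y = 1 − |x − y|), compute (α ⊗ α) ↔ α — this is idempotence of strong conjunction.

α ⊗ α = max(0, 0.08 + 0.08 − 1) = max(0, -0.84) = 0.00
(α ⊗ α) ↔ α = 1 − |0.00 − 0.08| = 1 − 0.08 = 0.92
(The value 0.92 < 1 shows this instance is not satisfied; fails in Ł∞ since a ⊗ a = max(0, 2a−1) ≠ a in general.)

0.92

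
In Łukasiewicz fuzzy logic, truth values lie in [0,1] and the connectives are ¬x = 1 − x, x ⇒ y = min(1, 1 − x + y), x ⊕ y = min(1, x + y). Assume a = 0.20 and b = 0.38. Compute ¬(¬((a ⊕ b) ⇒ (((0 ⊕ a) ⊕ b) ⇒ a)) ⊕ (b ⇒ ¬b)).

0.00

a ⊕ b = min(1, 0.20 + 0.38) = min(1, 0.58) = 0.58
0 ⊕ a = min(1, 0.00 + 0.20) = min(1, 0.20) = 0.20
(0 ⊕ a) ⊕ b = min(1, 0.20 + 0.38) = min(1, 0.58) = 0.58
((0 ⊕ a) ⊕ b) ⇒ a = min(1, 1 − 0.58 + 0.20) = min(1, 0.62) = 0.62
(a ⊕ b) ⇒ (((0 ⊕ a) ⊕ b) ⇒ a) = min(1, 1 − 0.58 + 0.62) = min(1, 1.04) = 1.00
¬((a ⊕ b) ⇒ (((0 ⊕ a) ⊕ b) ⇒ a)) = 1 − 1.00 = 0.00
¬b = 1 − 0.38 = 0.62
b ⇒ ¬b = min(1, 1 − 0.38 + 0.62) = min(1, 1.24) = 1.00
¬((a ⊕ b) ⇒ (((0 ⊕ a) ⊕ b) ⇒ a)) ⊕ (b ⇒ ¬b) = min(1, 0.00 + 1.00) = min(1, 1.00) = 1.00
¬(¬((a ⊕ b) ⇒ (((0 ⊕ a) ⊕ b) ⇒ a)) ⊕ (b ⇒ ¬b)) = 1 − 1.00 = 0.00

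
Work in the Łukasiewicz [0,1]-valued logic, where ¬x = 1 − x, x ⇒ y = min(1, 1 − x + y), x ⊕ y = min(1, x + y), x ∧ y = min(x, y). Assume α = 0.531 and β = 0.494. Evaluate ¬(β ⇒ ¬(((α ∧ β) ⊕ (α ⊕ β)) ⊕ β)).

α ∧ β = min(0.531, 0.494) = 0.494
α ⊕ β = min(1, 0.531 + 0.494) = min(1, 1.025) = 1.000
(α ∧ β) ⊕ (α ⊕ β) = min(1, 0.494 + 1.000) = min(1, 1.494) = 1.000
((α ∧ β) ⊕ (α ⊕ β)) ⊕ β = min(1, 1.000 + 0.494) = min(1, 1.494) = 1.000
¬(((α ∧ β) ⊕ (α ⊕ β)) ⊕ β) = 1 − 1.000 = 0.000
β ⇒ ¬(((α ∧ β) ⊕ (α ⊕ β)) ⊕ β) = min(1, 1 − 0.494 + 0.000) = min(1, 0.506) = 0.506
¬(β ⇒ ¬(((α ∧ β) ⊕ (α ⊕ β)) ⊕ β)) = 1 − 0.506 = 0.494

0.494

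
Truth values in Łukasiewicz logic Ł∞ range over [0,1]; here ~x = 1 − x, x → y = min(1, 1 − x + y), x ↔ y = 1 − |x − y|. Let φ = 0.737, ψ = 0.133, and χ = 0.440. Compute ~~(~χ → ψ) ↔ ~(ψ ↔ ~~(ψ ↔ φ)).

~χ = 1 − 0.440 = 0.560
~χ → ψ = min(1, 1 − 0.560 + 0.133) = min(1, 0.573) = 0.573
~(~χ → ψ) = 1 − 0.573 = 0.427
~~(~χ → ψ) = 1 − 0.427 = 0.573
ψ ↔ φ = 1 − |0.133 − 0.737| = 1 − 0.604 = 0.396
~(ψ ↔ φ) = 1 − 0.396 = 0.604
~~(ψ ↔ φ) = 1 − 0.604 = 0.396
ψ ↔ ~~(ψ ↔ φ) = 1 − |0.133 − 0.396| = 1 − 0.263 = 0.737
~(ψ ↔ ~~(ψ ↔ φ)) = 1 − 0.737 = 0.263
~~(~χ → ψ) ↔ ~(ψ ↔ ~~(ψ ↔ φ)) = 1 − |0.573 − 0.263| = 1 − 0.310 = 0.690

0.690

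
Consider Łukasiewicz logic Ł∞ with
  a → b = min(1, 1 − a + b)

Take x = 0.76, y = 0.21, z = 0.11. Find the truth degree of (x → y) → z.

x → y = min(1, 1 − 0.76 + 0.21) = min(1, 0.45) = 0.45
(x → y) → z = min(1, 1 − 0.45 + 0.11) = min(1, 0.66) = 0.66

0.66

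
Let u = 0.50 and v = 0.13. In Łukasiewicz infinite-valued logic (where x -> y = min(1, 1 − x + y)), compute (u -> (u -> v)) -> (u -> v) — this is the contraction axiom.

u -> v = min(1, 1 − 0.50 + 0.13) = min(1, 0.63) = 0.63
u -> (u -> v) = min(1, 1 − 0.50 + 0.63) = min(1, 1.13) = 1.00
(u -> (u -> v)) -> (u -> v) = min(1, 1 − 1.00 + 0.63) = min(1, 0.63) = 0.63
(The value 0.63 < 1 shows this instance is not satisfied; fails in Ł∞ (the t-norm is not idempotent).)

0.63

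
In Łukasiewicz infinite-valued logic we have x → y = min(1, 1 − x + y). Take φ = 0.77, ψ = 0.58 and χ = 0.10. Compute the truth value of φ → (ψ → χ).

0.75

ψ → χ = min(1, 1 − 0.58 + 0.10) = min(1, 0.52) = 0.52
φ → (ψ → χ) = min(1, 1 − 0.77 + 0.52) = min(1, 0.75) = 0.75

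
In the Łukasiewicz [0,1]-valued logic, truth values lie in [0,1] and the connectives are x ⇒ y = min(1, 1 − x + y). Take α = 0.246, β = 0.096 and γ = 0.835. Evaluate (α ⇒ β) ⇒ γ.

0.985

α ⇒ β = min(1, 1 − 0.246 + 0.096) = min(1, 0.850) = 0.850
(α ⇒ β) ⇒ γ = min(1, 1 − 0.850 + 0.835) = min(1, 0.985) = 0.985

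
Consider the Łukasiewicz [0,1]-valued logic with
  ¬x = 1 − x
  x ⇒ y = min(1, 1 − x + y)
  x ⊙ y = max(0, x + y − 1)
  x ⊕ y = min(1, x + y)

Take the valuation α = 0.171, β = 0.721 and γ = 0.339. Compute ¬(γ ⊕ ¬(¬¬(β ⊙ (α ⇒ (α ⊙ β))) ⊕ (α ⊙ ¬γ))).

α ⊙ β = max(0, 0.171 + 0.721 − 1) = max(0, -0.108) = 0.000
α ⇒ (α ⊙ β) = min(1, 1 − 0.171 + 0.000) = min(1, 0.829) = 0.829
β ⊙ (α ⇒ (α ⊙ β)) = max(0, 0.721 + 0.829 − 1) = max(0, 0.550) = 0.550
¬(β ⊙ (α ⇒ (α ⊙ β))) = 1 − 0.550 = 0.450
¬¬(β ⊙ (α ⇒ (α ⊙ β))) = 1 − 0.450 = 0.550
¬γ = 1 − 0.339 = 0.661
α ⊙ ¬γ = max(0, 0.171 + 0.661 − 1) = max(0, -0.168) = 0.000
¬¬(β ⊙ (α ⇒ (α ⊙ β))) ⊕ (α ⊙ ¬γ) = min(1, 0.550 + 0.000) = min(1, 0.550) = 0.550
¬(¬¬(β ⊙ (α ⇒ (α ⊙ β))) ⊕ (α ⊙ ¬γ)) = 1 − 0.550 = 0.450
γ ⊕ ¬(¬¬(β ⊙ (α ⇒ (α ⊙ β))) ⊕ (α ⊙ ¬γ)) = min(1, 0.339 + 0.450) = min(1, 0.789) = 0.789
¬(γ ⊕ ¬(¬¬(β ⊙ (α ⇒ (α ⊙ β))) ⊕ (α ⊙ ¬γ))) = 1 − 0.789 = 0.211

0.211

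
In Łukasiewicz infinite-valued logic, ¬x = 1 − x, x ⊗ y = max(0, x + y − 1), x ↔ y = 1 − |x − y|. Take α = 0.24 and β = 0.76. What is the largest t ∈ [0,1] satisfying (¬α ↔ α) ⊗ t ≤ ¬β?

¬α = 1 − 0.24 = 0.76
¬α ↔ α = 1 − |0.76 − 0.24| = 1 − 0.52 = 0.48
So the left factor is ¬α ↔ α = 0.48.
¬β = 1 − 0.76 = 0.24
So the right-hand bound is ¬β = 0.24.
The residuum of the Łukasiewicz t-norm gives the supremum: min(1, 1 − 0.48 + 0.24).
1 − 0.48 + 0.24 = 0.76, so t = min(1, 0.76) = 0.76.
Check: 0.48 ⊗ 0.76 = max(0, 0.24) = 0.24 ≤ 0.24.

0.76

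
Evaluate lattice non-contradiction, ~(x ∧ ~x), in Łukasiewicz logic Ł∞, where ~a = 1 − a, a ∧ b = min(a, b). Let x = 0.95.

0.95

~x = 1 − 0.95 = 0.05
x ∧ ~x = min(0.95, 0.05) = 0.05
~(x ∧ ~x) = 1 − 0.05 = 0.95
(The value 0.95 < 1 shows this instance is not satisfied; not a Ł∞-tautology — its value is 1 − min(a, 1−a).)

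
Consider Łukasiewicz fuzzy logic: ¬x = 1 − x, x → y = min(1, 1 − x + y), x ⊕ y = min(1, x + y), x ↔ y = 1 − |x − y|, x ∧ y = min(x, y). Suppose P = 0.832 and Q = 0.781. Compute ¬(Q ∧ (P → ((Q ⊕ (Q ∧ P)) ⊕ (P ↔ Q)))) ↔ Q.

Q ∧ P = min(0.781, 0.832) = 0.781
Q ⊕ (Q ∧ P) = min(1, 0.781 + 0.781) = min(1, 1.562) = 1.000
P ↔ Q = 1 − |0.832 − 0.781| = 1 − 0.051 = 0.949
(Q ⊕ (Q ∧ P)) ⊕ (P ↔ Q) = min(1, 1.000 + 0.949) = min(1, 1.949) = 1.000
P → ((Q ⊕ (Q ∧ P)) ⊕ (P ↔ Q)) = min(1, 1 − 0.832 + 1.000) = min(1, 1.168) = 1.000
Q ∧ (P → ((Q ⊕ (Q ∧ P)) ⊕ (P ↔ Q))) = min(0.781, 1.000) = 0.781
¬(Q ∧ (P → ((Q ⊕ (Q ∧ P)) ⊕ (P ↔ Q)))) = 1 − 0.781 = 0.219
¬(Q ∧ (P → ((Q ⊕ (Q ∧ P)) ⊕ (P ↔ Q)))) ↔ Q = 1 − |0.219 − 0.781| = 1 − 0.562 = 0.438

0.438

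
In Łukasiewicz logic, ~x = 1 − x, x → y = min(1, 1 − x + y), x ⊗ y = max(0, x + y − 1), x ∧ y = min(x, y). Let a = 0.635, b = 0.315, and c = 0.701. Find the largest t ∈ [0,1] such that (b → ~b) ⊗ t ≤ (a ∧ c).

~b = 1 − 0.315 = 0.685
b → ~b = min(1, 1 − 0.315 + 0.685) = min(1, 1.370) = 1.000
So the left factor is b → ~b = 1.000.
a ∧ c = min(0.635, 0.701) = 0.635
So the right-hand bound is a ∧ c = 0.635.
The residuum of the Łukasiewicz t-norm gives the supremum: min(1, 1 − 1.000 + 0.635).
1 − 1.000 + 0.635 = 0.635, so t = min(1, 0.635) = 0.635.
Check: 1.000 ⊗ 0.635 = max(0, 0.635) = 0.635 ≤ 0.635.

0.635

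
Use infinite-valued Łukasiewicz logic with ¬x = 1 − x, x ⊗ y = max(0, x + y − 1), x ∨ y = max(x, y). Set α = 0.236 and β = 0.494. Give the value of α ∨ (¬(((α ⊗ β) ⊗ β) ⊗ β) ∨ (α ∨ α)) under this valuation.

1.000

α ⊗ β = max(0, 0.236 + 0.494 − 1) = max(0, -0.270) = 0.000
(α ⊗ β) ⊗ β = max(0, 0.000 + 0.494 − 1) = max(0, -0.506) = 0.000
((α ⊗ β) ⊗ β) ⊗ β = max(0, 0.000 + 0.494 − 1) = max(0, -0.506) = 0.000
¬(((α ⊗ β) ⊗ β) ⊗ β) = 1 − 0.000 = 1.000
α ∨ α = max(0.236, 0.236) = 0.236
¬(((α ⊗ β) ⊗ β) ⊗ β) ∨ (α ∨ α) = max(1.000, 0.236) = 1.000
α ∨ (¬(((α ⊗ β) ⊗ β) ⊗ β) ∨ (α ∨ α)) = max(0.236, 1.000) = 1.000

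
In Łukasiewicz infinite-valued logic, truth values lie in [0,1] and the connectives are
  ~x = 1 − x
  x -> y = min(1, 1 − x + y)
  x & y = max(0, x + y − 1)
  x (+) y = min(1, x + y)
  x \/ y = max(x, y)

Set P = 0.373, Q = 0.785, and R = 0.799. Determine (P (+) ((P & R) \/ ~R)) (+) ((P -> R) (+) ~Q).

1.000

P & R = max(0, 0.373 + 0.799 − 1) = max(0, 0.172) = 0.172
~R = 1 − 0.799 = 0.201
(P & R) \/ ~R = max(0.172, 0.201) = 0.201
P (+) ((P & R) \/ ~R) = min(1, 0.373 + 0.201) = min(1, 0.574) = 0.574
P -> R = min(1, 1 − 0.373 + 0.799) = min(1, 1.426) = 1.000
~Q = 1 − 0.785 = 0.215
(P -> R) (+) ~Q = min(1, 1.000 + 0.215) = min(1, 1.215) = 1.000
(P (+) ((P & R) \/ ~R)) (+) ((P -> R) (+) ~Q) = min(1, 0.574 + 1.000) = min(1, 1.574) = 1.000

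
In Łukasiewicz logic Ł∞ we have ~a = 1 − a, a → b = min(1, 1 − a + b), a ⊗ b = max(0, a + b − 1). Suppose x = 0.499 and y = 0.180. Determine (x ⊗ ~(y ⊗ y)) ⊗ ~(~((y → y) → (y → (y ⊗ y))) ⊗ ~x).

0.499

y ⊗ y = max(0, 0.180 + 0.180 − 1) = max(0, -0.640) = 0.000
~(y ⊗ y) = 1 − 0.000 = 1.000
x ⊗ ~(y ⊗ y) = max(0, 0.499 + 1.000 − 1) = max(0, 0.499) = 0.499
y → y = min(1, 1 − 0.180 + 0.180) = min(1, 1.000) = 1.000
y → (y ⊗ y) = min(1, 1 − 0.180 + 0.000) = min(1, 0.820) = 0.820
(y → y) → (y → (y ⊗ y)) = min(1, 1 − 1.000 + 0.820) = min(1, 0.820) = 0.820
~((y → y) → (y → (y ⊗ y))) = 1 − 0.820 = 0.180
~x = 1 − 0.499 = 0.501
~((y → y) → (y → (y ⊗ y))) ⊗ ~x = max(0, 0.180 + 0.501 − 1) = max(0, -0.319) = 0.000
~(~((y → y) → (y → (y ⊗ y))) ⊗ ~x) = 1 − 0.000 = 1.000
(x ⊗ ~(y ⊗ y)) ⊗ ~(~((y → y) → (y → (y ⊗ y))) ⊗ ~x) = max(0, 0.499 + 1.000 − 1) = max(0, 0.499) = 0.499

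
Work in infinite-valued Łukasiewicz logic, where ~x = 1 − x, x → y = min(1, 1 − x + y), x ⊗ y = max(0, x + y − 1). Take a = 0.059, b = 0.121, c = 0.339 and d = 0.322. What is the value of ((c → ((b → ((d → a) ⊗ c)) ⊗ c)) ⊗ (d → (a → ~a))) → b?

0.166

d → a = min(1, 1 − 0.322 + 0.059) = min(1, 0.737) = 0.737
(d → a) ⊗ c = max(0, 0.737 + 0.339 − 1) = max(0, 0.076) = 0.076
b → ((d → a) ⊗ c) = min(1, 1 − 0.121 + 0.076) = min(1, 0.955) = 0.955
(b → ((d → a) ⊗ c)) ⊗ c = max(0, 0.955 + 0.339 − 1) = max(0, 0.294) = 0.294
c → ((b → ((d → a) ⊗ c)) ⊗ c) = min(1, 1 − 0.339 + 0.294) = min(1, 0.955) = 0.955
~a = 1 − 0.059 = 0.941
a → ~a = min(1, 1 − 0.059 + 0.941) = min(1, 1.882) = 1.000
d → (a → ~a) = min(1, 1 − 0.322 + 1.000) = min(1, 1.678) = 1.000
(c → ((b → ((d → a) ⊗ c)) ⊗ c)) ⊗ (d → (a → ~a)) = max(0, 0.955 + 1.000 − 1) = max(0, 0.955) = 0.955
((c → ((b → ((d → a) ⊗ c)) ⊗ c)) ⊗ (d → (a → ~a))) → b = min(1, 1 − 0.955 + 0.121) = min(1, 0.166) = 0.166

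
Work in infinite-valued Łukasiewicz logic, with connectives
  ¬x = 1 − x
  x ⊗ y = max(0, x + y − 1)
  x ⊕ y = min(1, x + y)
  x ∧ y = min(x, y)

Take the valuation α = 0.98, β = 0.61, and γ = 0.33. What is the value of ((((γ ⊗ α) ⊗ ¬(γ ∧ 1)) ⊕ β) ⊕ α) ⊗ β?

0.61

γ ⊗ α = max(0, 0.33 + 0.98 − 1) = max(0, 0.31) = 0.31
γ ∧ 1 = min(0.33, 1.00) = 0.33
¬(γ ∧ 1) = 1 − 0.33 = 0.67
(γ ⊗ α) ⊗ ¬(γ ∧ 1) = max(0, 0.31 + 0.67 − 1) = max(0, -0.02) = 0.00
((γ ⊗ α) ⊗ ¬(γ ∧ 1)) ⊕ β = min(1, 0.00 + 0.61) = min(1, 0.61) = 0.61
(((γ ⊗ α) ⊗ ¬(γ ∧ 1)) ⊕ β) ⊕ α = min(1, 0.61 + 0.98) = min(1, 1.59) = 1.00
((((γ ⊗ α) ⊗ ¬(γ ∧ 1)) ⊕ β) ⊕ α) ⊗ β = max(0, 1.00 + 0.61 − 1) = max(0, 0.61) = 0.61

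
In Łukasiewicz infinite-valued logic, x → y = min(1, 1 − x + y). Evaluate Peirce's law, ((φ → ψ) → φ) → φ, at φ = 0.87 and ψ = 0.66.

0.87

φ → ψ = min(1, 1 − 0.87 + 0.66) = min(1, 0.79) = 0.79
(φ → ψ) → φ = min(1, 1 − 0.79 + 0.87) = min(1, 1.08) = 1.00
((φ → ψ) → φ) → φ = min(1, 1 − 1.00 + 0.87) = min(1, 0.87) = 0.87
(The value 0.87 < 1 shows this instance is not satisfied; not a Ł∞-tautology in general.)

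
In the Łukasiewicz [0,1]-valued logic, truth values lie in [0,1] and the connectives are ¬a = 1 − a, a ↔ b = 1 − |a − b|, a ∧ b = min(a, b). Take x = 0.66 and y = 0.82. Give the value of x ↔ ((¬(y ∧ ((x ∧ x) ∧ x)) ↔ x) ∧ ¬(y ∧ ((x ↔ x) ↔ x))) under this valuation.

x ∧ x = min(0.66, 0.66) = 0.66
(x ∧ x) ∧ x = min(0.66, 0.66) = 0.66
y ∧ ((x ∧ x) ∧ x) = min(0.82, 0.66) = 0.66
¬(y ∧ ((x ∧ x) ∧ x)) = 1 − 0.66 = 0.34
¬(y ∧ ((x ∧ x) ∧ x)) ↔ x = 1 − |0.34 − 0.66| = 1 − 0.32 = 0.68
x ↔ x = 1 − |0.66 − 0.66| = 1 − 0.00 = 1.00
(x ↔ x) ↔ x = 1 − |1.00 − 0.66| = 1 − 0.34 = 0.66
y ∧ ((x ↔ x) ↔ x) = min(0.82, 0.66) = 0.66
¬(y ∧ ((x ↔ x) ↔ x)) = 1 − 0.66 = 0.34
(¬(y ∧ ((x ∧ x) ∧ x)) ↔ x) ∧ ¬(y ∧ ((x ↔ x) ↔ x)) = min(0.68, 0.34) = 0.34
x ↔ ((¬(y ∧ ((x ∧ x) ∧ x)) ↔ x) ∧ ¬(y ∧ ((x ↔ x) ↔ x))) = 1 − |0.66 − 0.34| = 1 − 0.32 = 0.68

0.68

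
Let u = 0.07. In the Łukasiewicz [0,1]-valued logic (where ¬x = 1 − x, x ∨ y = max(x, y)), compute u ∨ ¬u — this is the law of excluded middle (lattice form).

¬u = 1 − 0.07 = 0.93
u ∨ ¬u = max(0.07, 0.93) = 0.93
(The value 0.93 < 1 shows this instance is not satisfied; not a Ł∞-tautology — its value is max(a, 1−a).)

0.93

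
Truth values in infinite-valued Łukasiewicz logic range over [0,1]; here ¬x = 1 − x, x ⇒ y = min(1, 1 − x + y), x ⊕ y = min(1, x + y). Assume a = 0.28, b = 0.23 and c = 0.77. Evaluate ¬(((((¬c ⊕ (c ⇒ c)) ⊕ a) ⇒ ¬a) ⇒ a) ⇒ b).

0.33

¬c = 1 − 0.77 = 0.23
c ⇒ c = min(1, 1 − 0.77 + 0.77) = min(1, 1.00) = 1.00
¬c ⊕ (c ⇒ c) = min(1, 0.23 + 1.00) = min(1, 1.23) = 1.00
(¬c ⊕ (c ⇒ c)) ⊕ a = min(1, 1.00 + 0.28) = min(1, 1.28) = 1.00
¬a = 1 − 0.28 = 0.72
((¬c ⊕ (c ⇒ c)) ⊕ a) ⇒ ¬a = min(1, 1 − 1.00 + 0.72) = min(1, 0.72) = 0.72
(((¬c ⊕ (c ⇒ c)) ⊕ a) ⇒ ¬a) ⇒ a = min(1, 1 − 0.72 + 0.28) = min(1, 0.56) = 0.56
((((¬c ⊕ (c ⇒ c)) ⊕ a) ⇒ ¬a) ⇒ a) ⇒ b = min(1, 1 − 0.56 + 0.23) = min(1, 0.67) = 0.67
¬(((((¬c ⊕ (c ⇒ c)) ⊕ a) ⇒ ¬a) ⇒ a) ⇒ b) = 1 − 0.67 = 0.33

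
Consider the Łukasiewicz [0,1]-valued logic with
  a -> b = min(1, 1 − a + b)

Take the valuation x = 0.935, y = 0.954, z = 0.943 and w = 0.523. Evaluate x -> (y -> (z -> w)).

z -> w = min(1, 1 − 0.943 + 0.523) = min(1, 0.580) = 0.580
y -> (z -> w) = min(1, 1 − 0.954 + 0.580) = min(1, 0.626) = 0.626
x -> (y -> (z -> w)) = min(1, 1 − 0.935 + 0.626) = min(1, 0.691) = 0.691

0.691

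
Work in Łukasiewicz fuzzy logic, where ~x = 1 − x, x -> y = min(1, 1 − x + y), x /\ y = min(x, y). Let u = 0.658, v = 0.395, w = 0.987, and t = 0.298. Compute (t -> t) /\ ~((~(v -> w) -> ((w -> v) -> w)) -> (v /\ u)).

t -> t = min(1, 1 − 0.298 + 0.298) = min(1, 1.000) = 1.000
v -> w = min(1, 1 − 0.395 + 0.987) = min(1, 1.592) = 1.000
~(v -> w) = 1 − 1.000 = 0.000
w -> v = min(1, 1 − 0.987 + 0.395) = min(1, 0.408) = 0.408
(w -> v) -> w = min(1, 1 − 0.408 + 0.987) = min(1, 1.579) = 1.000
~(v -> w) -> ((w -> v) -> w) = min(1, 1 − 0.000 + 1.000) = min(1, 2.000) = 1.000
v /\ u = min(0.395, 0.658) = 0.395
(~(v -> w) -> ((w -> v) -> w)) -> (v /\ u) = min(1, 1 − 1.000 + 0.395) = min(1, 0.395) = 0.395
~((~(v -> w) -> ((w -> v) -> w)) -> (v /\ u)) = 1 − 0.395 = 0.605
(t -> t) /\ ~((~(v -> w) -> ((w -> v) -> w)) -> (v /\ u)) = min(1.000, 0.605) = 0.605

0.605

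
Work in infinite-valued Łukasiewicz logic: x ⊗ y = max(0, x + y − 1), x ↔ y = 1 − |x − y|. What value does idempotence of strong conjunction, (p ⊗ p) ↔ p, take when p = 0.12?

0.88

p ⊗ p = max(0, 0.12 + 0.12 − 1) = max(0, -0.76) = 0.00
(p ⊗ p) ↔ p = 1 − |0.00 − 0.12| = 1 − 0.12 = 0.88
(The value 0.88 < 1 shows this instance is not satisfied; fails in Ł∞ since a ⊗ a = max(0, 2a−1) ≠ a in general.)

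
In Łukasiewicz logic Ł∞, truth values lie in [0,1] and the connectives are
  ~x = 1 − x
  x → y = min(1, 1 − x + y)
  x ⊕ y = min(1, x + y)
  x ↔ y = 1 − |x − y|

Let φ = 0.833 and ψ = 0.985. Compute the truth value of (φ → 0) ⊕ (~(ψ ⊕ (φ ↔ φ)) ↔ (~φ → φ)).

0.167

φ → 0 = min(1, 1 − 0.833 + 0.000) = min(1, 0.167) = 0.167
φ ↔ φ = 1 − |0.833 − 0.833| = 1 − 0.000 = 1.000
ψ ⊕ (φ ↔ φ) = min(1, 0.985 + 1.000) = min(1, 1.985) = 1.000
~(ψ ⊕ (φ ↔ φ)) = 1 − 1.000 = 0.000
~φ = 1 − 0.833 = 0.167
~φ → φ = min(1, 1 − 0.167 + 0.833) = min(1, 1.666) = 1.000
~(ψ ⊕ (φ ↔ φ)) ↔ (~φ → φ) = 1 − |0.000 − 1.000| = 1 − 1.000 = 0.000
(φ → 0) ⊕ (~(ψ ⊕ (φ ↔ φ)) ↔ (~φ → φ)) = min(1, 0.167 + 0.000) = min(1, 0.167) = 0.167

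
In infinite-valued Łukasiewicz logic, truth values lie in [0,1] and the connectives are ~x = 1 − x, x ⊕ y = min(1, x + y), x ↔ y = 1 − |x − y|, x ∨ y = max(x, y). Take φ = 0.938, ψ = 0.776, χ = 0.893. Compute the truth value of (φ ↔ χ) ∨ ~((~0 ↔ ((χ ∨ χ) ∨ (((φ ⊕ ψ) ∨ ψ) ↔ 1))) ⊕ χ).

φ ↔ χ = 1 − |0.938 − 0.893| = 1 − 0.045 = 0.955
~0 = 1 − 0.000 = 1.000
χ ∨ χ = max(0.893, 0.893) = 0.893
φ ⊕ ψ = min(1, 0.938 + 0.776) = min(1, 1.714) = 1.000
(φ ⊕ ψ) ∨ ψ = max(1.000, 0.776) = 1.000
((φ ⊕ ψ) ∨ ψ) ↔ 1 = 1 − |1.000 − 1.000| = 1 − 0.000 = 1.000
(χ ∨ χ) ∨ (((φ ⊕ ψ) ∨ ψ) ↔ 1) = max(0.893, 1.000) = 1.000
~0 ↔ ((χ ∨ χ) ∨ (((φ ⊕ ψ) ∨ ψ) ↔ 1)) = 1 − |1.000 − 1.000| = 1 − 0.000 = 1.000
(~0 ↔ ((χ ∨ χ) ∨ (((φ ⊕ ψ) ∨ ψ) ↔ 1))) ⊕ χ = min(1, 1.000 + 0.893) = min(1, 1.893) = 1.000
~((~0 ↔ ((χ ∨ χ) ∨ (((φ ⊕ ψ) ∨ ψ) ↔ 1))) ⊕ χ) = 1 − 1.000 = 0.000
(φ ↔ χ) ∨ ~((~0 ↔ ((χ ∨ χ) ∨ (((φ ⊕ ψ) ∨ ψ) ↔ 1))) ⊕ χ) = max(0.955, 0.000) = 0.955

0.955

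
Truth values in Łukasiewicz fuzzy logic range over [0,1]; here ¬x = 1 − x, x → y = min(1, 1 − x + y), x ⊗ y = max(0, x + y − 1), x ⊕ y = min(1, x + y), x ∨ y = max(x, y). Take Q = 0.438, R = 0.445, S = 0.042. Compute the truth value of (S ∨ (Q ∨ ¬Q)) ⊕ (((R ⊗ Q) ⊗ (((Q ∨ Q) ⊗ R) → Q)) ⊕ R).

¬Q = 1 − 0.438 = 0.562
Q ∨ ¬Q = max(0.438, 0.562) = 0.562
S ∨ (Q ∨ ¬Q) = max(0.042, 0.562) = 0.562
R ⊗ Q = max(0, 0.445 + 0.438 − 1) = max(0, -0.117) = 0.000
Q ∨ Q = max(0.438, 0.438) = 0.438
(Q ∨ Q) ⊗ R = max(0, 0.438 + 0.445 − 1) = max(0, -0.117) = 0.000
((Q ∨ Q) ⊗ R) → Q = min(1, 1 − 0.000 + 0.438) = min(1, 1.438) = 1.000
(R ⊗ Q) ⊗ (((Q ∨ Q) ⊗ R) → Q) = max(0, 0.000 + 1.000 − 1) = max(0, 0.000) = 0.000
((R ⊗ Q) ⊗ (((Q ∨ Q) ⊗ R) → Q)) ⊕ R = min(1, 0.000 + 0.445) = min(1, 0.445) = 0.445
(S ∨ (Q ∨ ¬Q)) ⊕ (((R ⊗ Q) ⊗ (((Q ∨ Q) ⊗ R) → Q)) ⊕ R) = min(1, 0.562 + 0.445) = min(1, 1.007) = 1.000

1.000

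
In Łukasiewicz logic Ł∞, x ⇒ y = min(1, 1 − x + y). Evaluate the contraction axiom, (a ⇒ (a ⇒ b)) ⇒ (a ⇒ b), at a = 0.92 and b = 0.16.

a ⇒ b = min(1, 1 − 0.92 + 0.16) = min(1, 0.24) = 0.24
a ⇒ (a ⇒ b) = min(1, 1 − 0.92 + 0.24) = min(1, 0.32) = 0.32
(a ⇒ (a ⇒ b)) ⇒ (a ⇒ b) = min(1, 1 − 0.32 + 0.24) = min(1, 0.92) = 0.92
(The value 0.92 < 1 shows this instance is not satisfied; fails in Ł∞ (the t-norm is not idempotent).)

0.92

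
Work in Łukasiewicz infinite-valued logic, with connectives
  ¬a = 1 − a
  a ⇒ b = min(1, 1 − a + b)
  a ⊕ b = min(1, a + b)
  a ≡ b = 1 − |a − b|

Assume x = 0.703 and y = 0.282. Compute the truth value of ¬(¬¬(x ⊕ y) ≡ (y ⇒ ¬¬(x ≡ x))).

0.015

x ⊕ y = min(1, 0.703 + 0.282) = min(1, 0.985) = 0.985
¬(x ⊕ y) = 1 − 0.985 = 0.015
¬¬(x ⊕ y) = 1 − 0.015 = 0.985
x ≡ x = 1 − |0.703 − 0.703| = 1 − 0.000 = 1.000
¬(x ≡ x) = 1 − 1.000 = 0.000
¬¬(x ≡ x) = 1 − 0.000 = 1.000
y ⇒ ¬¬(x ≡ x) = min(1, 1 − 0.282 + 1.000) = min(1, 1.718) = 1.000
¬¬(x ⊕ y) ≡ (y ⇒ ¬¬(x ≡ x)) = 1 − |0.985 − 1.000| = 1 − 0.015 = 0.985
¬(¬¬(x ⊕ y) ≡ (y ⇒ ¬¬(x ≡ x))) = 1 − 0.985 = 0.015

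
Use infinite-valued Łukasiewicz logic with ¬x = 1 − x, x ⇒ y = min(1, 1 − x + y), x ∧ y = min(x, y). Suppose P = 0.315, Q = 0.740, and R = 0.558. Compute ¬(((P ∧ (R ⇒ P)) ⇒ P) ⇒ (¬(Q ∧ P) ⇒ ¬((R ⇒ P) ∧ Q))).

0.425

R ⇒ P = min(1, 1 − 0.558 + 0.315) = min(1, 0.757) = 0.757
P ∧ (R ⇒ P) = min(0.315, 0.757) = 0.315
(P ∧ (R ⇒ P)) ⇒ P = min(1, 1 − 0.315 + 0.315) = min(1, 1.000) = 1.000
Q ∧ P = min(0.740, 0.315) = 0.315
¬(Q ∧ P) = 1 − 0.315 = 0.685
(R ⇒ P) ∧ Q = min(0.757, 0.740) = 0.740
¬((R ⇒ P) ∧ Q) = 1 − 0.740 = 0.260
¬(Q ∧ P) ⇒ ¬((R ⇒ P) ∧ Q) = min(1, 1 − 0.685 + 0.260) = min(1, 0.575) = 0.575
((P ∧ (R ⇒ P)) ⇒ P) ⇒ (¬(Q ∧ P) ⇒ ¬((R ⇒ P) ∧ Q)) = min(1, 1 − 1.000 + 0.575) = min(1, 0.575) = 0.575
¬(((P ∧ (R ⇒ P)) ⇒ P) ⇒ (¬(Q ∧ P) ⇒ ¬((R ⇒ P) ∧ Q))) = 1 − 0.575 = 0.425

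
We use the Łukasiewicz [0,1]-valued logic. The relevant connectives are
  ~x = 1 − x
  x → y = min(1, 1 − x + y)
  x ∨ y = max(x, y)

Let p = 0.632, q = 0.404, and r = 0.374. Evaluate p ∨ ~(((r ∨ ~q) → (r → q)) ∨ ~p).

~q = 1 − 0.404 = 0.596
r ∨ ~q = max(0.374, 0.596) = 0.596
r → q = min(1, 1 − 0.374 + 0.404) = min(1, 1.030) = 1.000
(r ∨ ~q) → (r → q) = min(1, 1 − 0.596 + 1.000) = min(1, 1.404) = 1.000
~p = 1 − 0.632 = 0.368
((r ∨ ~q) → (r → q)) ∨ ~p = max(1.000, 0.368) = 1.000
~(((r ∨ ~q) → (r → q)) ∨ ~p) = 1 − 1.000 = 0.000
p ∨ ~(((r ∨ ~q) → (r → q)) ∨ ~p) = max(0.632, 0.000) = 0.632

0.632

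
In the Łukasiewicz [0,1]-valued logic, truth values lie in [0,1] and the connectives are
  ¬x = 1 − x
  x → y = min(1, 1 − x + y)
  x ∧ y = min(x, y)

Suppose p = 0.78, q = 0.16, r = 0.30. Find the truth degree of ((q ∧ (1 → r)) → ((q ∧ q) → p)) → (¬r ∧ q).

0.16

1 → r = min(1, 1 − 1.00 + 0.30) = min(1, 0.30) = 0.30
q ∧ (1 → r) = min(0.16, 0.30) = 0.16
q ∧ q = min(0.16, 0.16) = 0.16
(q ∧ q) → p = min(1, 1 − 0.16 + 0.78) = min(1, 1.62) = 1.00
(q ∧ (1 → r)) → ((q ∧ q) → p) = min(1, 1 − 0.16 + 1.00) = min(1, 1.84) = 1.00
¬r = 1 − 0.30 = 0.70
¬r ∧ q = min(0.70, 0.16) = 0.16
((q ∧ (1 → r)) → ((q ∧ q) → p)) → (¬r ∧ q) = min(1, 1 − 1.00 + 0.16) = min(1, 0.16) = 0.16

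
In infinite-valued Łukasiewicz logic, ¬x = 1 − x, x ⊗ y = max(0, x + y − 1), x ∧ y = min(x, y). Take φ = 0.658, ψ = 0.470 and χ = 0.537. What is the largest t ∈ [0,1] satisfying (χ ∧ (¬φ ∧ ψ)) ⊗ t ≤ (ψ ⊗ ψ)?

0.658

¬φ = 1 − 0.658 = 0.342
¬φ ∧ ψ = min(0.342, 0.470) = 0.342
χ ∧ (¬φ ∧ ψ) = min(0.537, 0.342) = 0.342
So the left factor is χ ∧ (¬φ ∧ ψ) = 0.342.
ψ ⊗ ψ = max(0, 0.470 + 0.470 − 1) = max(0, -0.060) = 0.000
So the right-hand bound is ψ ⊗ ψ = 0.000.
The residuum of the Łukasiewicz t-norm gives the supremum: min(1, 1 − 0.342 + 0.000).
1 − 0.342 + 0.000 = 0.658, so t = min(1, 0.658) = 0.658.
Check: 0.342 ⊗ 0.658 = max(0, 0.000) = 0.000 ≤ 0.000.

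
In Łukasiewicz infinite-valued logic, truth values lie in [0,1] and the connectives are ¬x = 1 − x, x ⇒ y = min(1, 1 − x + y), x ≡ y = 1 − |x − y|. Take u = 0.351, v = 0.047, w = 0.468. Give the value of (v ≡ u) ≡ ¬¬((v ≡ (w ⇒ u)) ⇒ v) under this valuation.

0.813

v ≡ u = 1 − |0.047 − 0.351| = 1 − 0.304 = 0.696
w ⇒ u = min(1, 1 − 0.468 + 0.351) = min(1, 0.883) = 0.883
v ≡ (w ⇒ u) = 1 − |0.047 − 0.883| = 1 − 0.836 = 0.164
(v ≡ (w ⇒ u)) ⇒ v = min(1, 1 − 0.164 + 0.047) = min(1, 0.883) = 0.883
¬((v ≡ (w ⇒ u)) ⇒ v) = 1 − 0.883 = 0.117
¬¬((v ≡ (w ⇒ u)) ⇒ v) = 1 − 0.117 = 0.883
(v ≡ u) ≡ ¬¬((v ≡ (w ⇒ u)) ⇒ v) = 1 − |0.696 − 0.883| = 1 − 0.187 = 0.813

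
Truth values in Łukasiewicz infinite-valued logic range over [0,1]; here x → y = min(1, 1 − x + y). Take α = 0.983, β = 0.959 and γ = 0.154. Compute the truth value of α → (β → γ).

β → γ = min(1, 1 − 0.959 + 0.154) = min(1, 0.195) = 0.195
α → (β → γ) = min(1, 1 − 0.983 + 0.195) = min(1, 0.212) = 0.212

0.212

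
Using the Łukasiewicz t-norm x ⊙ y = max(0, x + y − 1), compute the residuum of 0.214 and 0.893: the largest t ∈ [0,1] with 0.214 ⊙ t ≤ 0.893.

1.000

The residuum of the Łukasiewicz t-norm gives the supremum: min(1, 1 − 0.214 + 0.893).
1 − 0.214 + 0.893 = 1.679, so t = min(1, 1.679) = 1.000.
Check: 0.214 ⊙ 1.000 = max(0, 0.214) = 0.214 ≤ 0.893.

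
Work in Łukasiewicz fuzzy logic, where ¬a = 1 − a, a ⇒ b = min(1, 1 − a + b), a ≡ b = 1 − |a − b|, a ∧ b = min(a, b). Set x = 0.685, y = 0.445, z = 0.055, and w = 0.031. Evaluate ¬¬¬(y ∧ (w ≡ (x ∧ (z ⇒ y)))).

0.654

z ⇒ y = min(1, 1 − 0.055 + 0.445) = min(1, 1.390) = 1.000
x ∧ (z ⇒ y) = min(0.685, 1.000) = 0.685
w ≡ (x ∧ (z ⇒ y)) = 1 − |0.031 − 0.685| = 1 − 0.654 = 0.346
y ∧ (w ≡ (x ∧ (z ⇒ y))) = min(0.445, 0.346) = 0.346
¬(y ∧ (w ≡ (x ∧ (z ⇒ y)))) = 1 − 0.346 = 0.654
¬¬(y ∧ (w ≡ (x ∧ (z ⇒ y)))) = 1 − 0.654 = 0.346
¬¬¬(y ∧ (w ≡ (x ∧ (z ⇒ y)))) = 1 − 0.346 = 0.654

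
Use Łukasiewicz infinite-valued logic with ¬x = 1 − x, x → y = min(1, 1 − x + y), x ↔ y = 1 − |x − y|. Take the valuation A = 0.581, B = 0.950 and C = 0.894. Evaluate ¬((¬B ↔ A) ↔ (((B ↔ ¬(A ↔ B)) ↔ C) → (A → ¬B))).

¬B = 1 − 0.950 = 0.050
¬B ↔ A = 1 − |0.050 − 0.581| = 1 − 0.531 = 0.469
A ↔ B = 1 − |0.581 − 0.950| = 1 − 0.369 = 0.631
¬(A ↔ B) = 1 − 0.631 = 0.369
B ↔ ¬(A ↔ B) = 1 − |0.950 − 0.369| = 1 − 0.581 = 0.419
(B ↔ ¬(A ↔ B)) ↔ C = 1 − |0.419 − 0.894| = 1 − 0.475 = 0.525
A → ¬B = min(1, 1 − 0.581 + 0.050) = min(1, 0.469) = 0.469
((B ↔ ¬(A ↔ B)) ↔ C) → (A → ¬B) = min(1, 1 − 0.525 + 0.469) = min(1, 0.944) = 0.944
(¬B ↔ A) ↔ (((B ↔ ¬(A ↔ B)) ↔ C) → (A → ¬B)) = 1 − |0.469 − 0.944| = 1 − 0.475 = 0.525
¬((¬B ↔ A) ↔ (((B ↔ ¬(A ↔ B)) ↔ C) → (A → ¬B))) = 1 − 0.525 = 0.475

0.475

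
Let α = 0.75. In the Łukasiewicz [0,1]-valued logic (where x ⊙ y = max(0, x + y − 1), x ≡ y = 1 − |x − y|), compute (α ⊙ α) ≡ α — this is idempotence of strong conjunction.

0.75

α ⊙ α = max(0, 0.75 + 0.75 − 1) = max(0, 0.50) = 0.50
(α ⊙ α) ≡ α = 1 − |0.50 − 0.75| = 1 − 0.25 = 0.75
(The value 0.75 < 1 shows this instance is not satisfied; fails in Ł∞ since a ⊗ a = max(0, 2a−1) ≠ a in general.)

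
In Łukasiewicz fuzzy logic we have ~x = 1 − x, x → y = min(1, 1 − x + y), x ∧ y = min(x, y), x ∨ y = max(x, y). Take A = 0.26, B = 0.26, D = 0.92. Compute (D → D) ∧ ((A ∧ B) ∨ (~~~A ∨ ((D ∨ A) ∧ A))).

0.74

D → D = min(1, 1 − 0.92 + 0.92) = min(1, 1.00) = 1.00
A ∧ B = min(0.26, 0.26) = 0.26
~A = 1 − 0.26 = 0.74
~~A = 1 − 0.74 = 0.26
~~~A = 1 − 0.26 = 0.74
D ∨ A = max(0.92, 0.26) = 0.92
(D ∨ A) ∧ A = min(0.92, 0.26) = 0.26
~~~A ∨ ((D ∨ A) ∧ A) = max(0.74, 0.26) = 0.74
(A ∧ B) ∨ (~~~A ∨ ((D ∨ A) ∧ A)) = max(0.26, 0.74) = 0.74
(D → D) ∧ ((A ∧ B) ∨ (~~~A ∨ ((D ∨ A) ∧ A))) = min(1.00, 0.74) = 0.74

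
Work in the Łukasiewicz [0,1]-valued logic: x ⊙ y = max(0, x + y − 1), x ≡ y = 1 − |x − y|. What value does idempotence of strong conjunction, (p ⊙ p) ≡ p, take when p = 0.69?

p ⊙ p = max(0, 0.69 + 0.69 − 1) = max(0, 0.38) = 0.38
(p ⊙ p) ≡ p = 1 − |0.38 − 0.69| = 1 − 0.31 = 0.69
(The value 0.69 < 1 shows this instance is not satisfied; fails in Ł∞ since a ⊗ a = max(0, 2a−1) ≠ a in general.)

0.69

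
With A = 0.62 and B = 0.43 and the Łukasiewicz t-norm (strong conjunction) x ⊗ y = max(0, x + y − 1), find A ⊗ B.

0.05

A ⊗ B = max(0, 0.62 + 0.43 − 1) = max(0, 0.05) = 0.05
For comparison, the Gödel (minimum) t-norm min(x, y) would give 0.43.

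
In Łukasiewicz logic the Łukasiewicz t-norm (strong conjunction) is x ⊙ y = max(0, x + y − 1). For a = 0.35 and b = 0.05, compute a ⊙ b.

0.00

a ⊙ b = max(0, 0.35 + 0.05 − 1) = max(0, -0.60) = 0.00
For comparison, the Gödel (minimum) t-norm min(x, y) would give 0.05.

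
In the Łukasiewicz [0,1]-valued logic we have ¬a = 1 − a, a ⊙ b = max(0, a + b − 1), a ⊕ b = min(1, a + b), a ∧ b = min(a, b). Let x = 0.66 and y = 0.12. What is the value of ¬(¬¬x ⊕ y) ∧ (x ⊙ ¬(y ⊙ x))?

0.22

¬x = 1 − 0.66 = 0.34
¬¬x = 1 − 0.34 = 0.66
¬¬x ⊕ y = min(1, 0.66 + 0.12) = min(1, 0.78) = 0.78
¬(¬¬x ⊕ y) = 1 − 0.78 = 0.22
y ⊙ x = max(0, 0.12 + 0.66 − 1) = max(0, -0.22) = 0.00
¬(y ⊙ x) = 1 − 0.00 = 1.00
x ⊙ ¬(y ⊙ x) = max(0, 0.66 + 1.00 − 1) = max(0, 0.66) = 0.66
¬(¬¬x ⊕ y) ∧ (x ⊙ ¬(y ⊙ x)) = min(0.22, 0.66) = 0.22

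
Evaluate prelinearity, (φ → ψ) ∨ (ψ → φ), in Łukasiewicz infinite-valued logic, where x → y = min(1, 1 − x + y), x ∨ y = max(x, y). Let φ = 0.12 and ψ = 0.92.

1.00

φ → ψ = min(1, 1 − 0.12 + 0.92) = min(1, 1.80) = 1.00
ψ → φ = min(1, 1 − 0.92 + 0.12) = min(1, 0.20) = 0.20
(φ → ψ) ∨ (ψ → φ) = max(1.00, 0.20) = 1.00
(As expected: a Ł∞-tautology — holds in every MV-chain.)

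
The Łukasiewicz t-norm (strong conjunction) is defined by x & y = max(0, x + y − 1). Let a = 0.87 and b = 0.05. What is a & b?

a & b = max(0, 0.87 + 0.05 − 1) = max(0, -0.08) = 0.00
For comparison, the Gödel (minimum) t-norm min(x, y) would give 0.05.

0.00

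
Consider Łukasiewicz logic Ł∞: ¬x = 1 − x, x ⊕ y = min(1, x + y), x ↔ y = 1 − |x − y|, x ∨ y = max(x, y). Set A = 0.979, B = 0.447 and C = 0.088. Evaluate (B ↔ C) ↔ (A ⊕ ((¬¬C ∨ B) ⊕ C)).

0.641

B ↔ C = 1 − |0.447 − 0.088| = 1 − 0.359 = 0.641
¬C = 1 − 0.088 = 0.912
¬¬C = 1 − 0.912 = 0.088
¬¬C ∨ B = max(0.088, 0.447) = 0.447
(¬¬C ∨ B) ⊕ C = min(1, 0.447 + 0.088) = min(1, 0.535) = 0.535
A ⊕ ((¬¬C ∨ B) ⊕ C) = min(1, 0.979 + 0.535) = min(1, 1.514) = 1.000
(B ↔ C) ↔ (A ⊕ ((¬¬C ∨ B) ⊕ C)) = 1 − |0.641 − 1.000| = 1 − 0.359 = 0.641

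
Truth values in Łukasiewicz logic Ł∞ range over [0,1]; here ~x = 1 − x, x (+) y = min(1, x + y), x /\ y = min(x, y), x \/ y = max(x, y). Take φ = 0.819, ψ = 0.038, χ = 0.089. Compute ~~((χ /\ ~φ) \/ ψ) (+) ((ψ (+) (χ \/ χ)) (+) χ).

0.305

~φ = 1 − 0.819 = 0.181
χ /\ ~φ = min(0.089, 0.181) = 0.089
(χ /\ ~φ) \/ ψ = max(0.089, 0.038) = 0.089
~((χ /\ ~φ) \/ ψ) = 1 − 0.089 = 0.911
~~((χ /\ ~φ) \/ ψ) = 1 − 0.911 = 0.089
χ \/ χ = max(0.089, 0.089) = 0.089
ψ (+) (χ \/ χ) = min(1, 0.038 + 0.089) = min(1, 0.127) = 0.127
(ψ (+) (χ \/ χ)) (+) χ = min(1, 0.127 + 0.089) = min(1, 0.216) = 0.216
~~((χ /\ ~φ) \/ ψ) (+) ((ψ (+) (χ \/ χ)) (+) χ) = min(1, 0.089 + 0.216) = min(1, 0.305) = 0.305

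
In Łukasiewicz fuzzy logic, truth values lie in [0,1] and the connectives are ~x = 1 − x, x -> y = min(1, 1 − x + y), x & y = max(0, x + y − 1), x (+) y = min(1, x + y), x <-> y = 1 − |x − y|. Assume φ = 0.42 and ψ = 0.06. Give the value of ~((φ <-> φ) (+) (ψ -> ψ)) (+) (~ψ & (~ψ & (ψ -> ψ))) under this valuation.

0.88

φ <-> φ = 1 − |0.42 − 0.42| = 1 − 0.00 = 1.00
ψ -> ψ = min(1, 1 − 0.06 + 0.06) = min(1, 1.00) = 1.00
(φ <-> φ) (+) (ψ -> ψ) = min(1, 1.00 + 1.00) = min(1, 2.00) = 1.00
~((φ <-> φ) (+) (ψ -> ψ)) = 1 − 1.00 = 0.00
~ψ = 1 − 0.06 = 0.94
~ψ & (ψ -> ψ) = max(0, 0.94 + 1.00 − 1) = max(0, 0.94) = 0.94
~ψ & (~ψ & (ψ -> ψ)) = max(0, 0.94 + 0.94 − 1) = max(0, 0.88) = 0.88
~((φ <-> φ) (+) (ψ -> ψ)) (+) (~ψ & (~ψ & (ψ -> ψ))) = min(1, 0.00 + 0.88) = min(1, 0.88) = 0.88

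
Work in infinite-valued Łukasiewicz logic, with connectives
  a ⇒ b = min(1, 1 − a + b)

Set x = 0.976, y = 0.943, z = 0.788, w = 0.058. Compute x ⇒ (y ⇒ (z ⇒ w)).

z ⇒ w = min(1, 1 − 0.788 + 0.058) = min(1, 0.270) = 0.270
y ⇒ (z ⇒ w) = min(1, 1 − 0.943 + 0.270) = min(1, 0.327) = 0.327
x ⇒ (y ⇒ (z ⇒ w)) = min(1, 1 − 0.976 + 0.327) = min(1, 0.351) = 0.351

0.351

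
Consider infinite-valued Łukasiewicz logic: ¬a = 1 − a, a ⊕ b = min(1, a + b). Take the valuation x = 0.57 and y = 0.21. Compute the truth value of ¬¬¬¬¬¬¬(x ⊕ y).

0.22

x ⊕ y = min(1, 0.57 + 0.21) = min(1, 0.78) = 0.78
¬(x ⊕ y) = 1 − 0.78 = 0.22
¬¬(x ⊕ y) = 1 − 0.22 = 0.78
¬¬¬(x ⊕ y) = 1 − 0.78 = 0.22
¬¬¬¬(x ⊕ y) = 1 − 0.22 = 0.78
¬¬¬¬¬(x ⊕ y) = 1 − 0.78 = 0.22
¬¬¬¬¬¬(x ⊕ y) = 1 − 0.22 = 0.78
¬¬¬¬¬¬¬(x ⊕ y) = 1 − 0.78 = 0.22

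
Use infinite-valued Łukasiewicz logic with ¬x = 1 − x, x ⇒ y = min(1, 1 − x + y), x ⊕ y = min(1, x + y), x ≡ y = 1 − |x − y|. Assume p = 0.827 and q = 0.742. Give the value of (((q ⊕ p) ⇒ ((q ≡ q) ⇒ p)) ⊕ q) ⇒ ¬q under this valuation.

0.258

q ⊕ p = min(1, 0.742 + 0.827) = min(1, 1.569) = 1.000
q ≡ q = 1 − |0.742 − 0.742| = 1 − 0.000 = 1.000
(q ≡ q) ⇒ p = min(1, 1 − 1.000 + 0.827) = min(1, 0.827) = 0.827
(q ⊕ p) ⇒ ((q ≡ q) ⇒ p) = min(1, 1 − 1.000 + 0.827) = min(1, 0.827) = 0.827
((q ⊕ p) ⇒ ((q ≡ q) ⇒ p)) ⊕ q = min(1, 0.827 + 0.742) = min(1, 1.569) = 1.000
¬q = 1 − 0.742 = 0.258
(((q ⊕ p) ⇒ ((q ≡ q) ⇒ p)) ⊕ q) ⇒ ¬q = min(1, 1 − 1.000 + 0.258) = min(1, 0.258) = 0.258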